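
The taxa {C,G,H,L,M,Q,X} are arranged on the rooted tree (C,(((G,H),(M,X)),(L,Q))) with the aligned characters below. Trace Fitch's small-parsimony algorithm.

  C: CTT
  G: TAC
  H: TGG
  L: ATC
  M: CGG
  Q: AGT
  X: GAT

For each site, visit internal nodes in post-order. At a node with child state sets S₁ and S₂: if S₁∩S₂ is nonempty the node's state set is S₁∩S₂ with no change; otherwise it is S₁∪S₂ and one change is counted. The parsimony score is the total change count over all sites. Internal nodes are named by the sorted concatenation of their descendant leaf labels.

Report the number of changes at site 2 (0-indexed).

4

GH@0: {T} ∩ {T} = {T} (intersection, +0)
MX@0: {C} ∪ {G} = {C,G} (union, +1)
GHMX@0: {T} ∪ {C,G} = {C,G,T} (union, +1)
LQ@0: {A} ∩ {A} = {A} (intersection, +0)
GHLMQX@0: {C,G,T} ∪ {A} = {A,C,G,T} (union, +1)
CGHLMQX@0: {C} ∩ {A,C,G,T} = {C} (intersection, +0)
GH@1: {A} ∪ {G} = {A,G} (union, +1)
MX@1: {G} ∪ {A} = {A,G} (union, +1)
GHMX@1: {A,G} ∩ {A,G} = {A,G} (intersection, +0)
LQ@1: {T} ∪ {G} = {G,T} (union, +1)
GHLMQX@1: {A,G} ∩ {G,T} = {G} (intersection, +0)
CGHLMQX@1: {T} ∪ {G} = {G,T} (union, +1)
GH@2: {C} ∪ {G} = {C,G} (union, +1)
MX@2: {G} ∪ {T} = {G,T} (union, +1)
GHMX@2: {C,G} ∩ {G,T} = {G} (intersection, +0)
LQ@2: {C} ∪ {T} = {C,T} (union, +1)
GHLMQX@2: {G} ∪ {C,T} = {C,G,T} (union, +1)
CGHLMQX@2: {T} ∩ {C,G,T} = {T} (intersection, +0)
per-site changes: [3, 4, 4]; total = 11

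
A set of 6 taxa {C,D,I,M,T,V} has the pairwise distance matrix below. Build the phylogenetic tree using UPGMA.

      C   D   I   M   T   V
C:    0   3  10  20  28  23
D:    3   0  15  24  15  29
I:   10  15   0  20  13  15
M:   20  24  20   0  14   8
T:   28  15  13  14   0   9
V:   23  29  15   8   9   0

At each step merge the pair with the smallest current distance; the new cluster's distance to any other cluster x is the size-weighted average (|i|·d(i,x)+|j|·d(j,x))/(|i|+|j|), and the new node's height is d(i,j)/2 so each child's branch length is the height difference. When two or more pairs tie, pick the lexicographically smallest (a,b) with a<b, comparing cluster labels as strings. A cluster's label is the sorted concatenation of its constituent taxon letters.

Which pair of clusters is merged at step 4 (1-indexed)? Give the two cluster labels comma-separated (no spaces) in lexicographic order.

CD,I

step 1: merge (C,D) at d=3; branch lengths C→3/2, D→3/2; new cluster CD
  updated: d(CD,I)=25/2, d(CD,M)=22, d(CD,T)=43/2, d(CD,V)=26
step 2: merge (M,V) at d=8; branch lengths M→4, V→4; new cluster MV
  updated: d(CD,MV)=24, d(I,MV)=35/2, d(MV,T)=23/2
step 3: merge (MV,T) at d=23/2; branch lengths MV→7/4, T→23/4; new cluster MTV
  updated: d(CD,MTV)=139/6, d(I,MTV)=16
step 4: merge (CD,I) at d=25/2; branch lengths CD→19/4, I→25/4; new cluster CDI
  updated: d(CDI,MTV)=187/9
step 5: merge (CDI,MTV) at d=187/9; branch lengths CDI→149/36, MTV→167/36; new cluster CDIMTV
final tree: (((C:3/2,D:3/2):19/4,I:25/4):149/36,((M:4,V:4):7/4,T:23/4):167/36)
total length: 689/18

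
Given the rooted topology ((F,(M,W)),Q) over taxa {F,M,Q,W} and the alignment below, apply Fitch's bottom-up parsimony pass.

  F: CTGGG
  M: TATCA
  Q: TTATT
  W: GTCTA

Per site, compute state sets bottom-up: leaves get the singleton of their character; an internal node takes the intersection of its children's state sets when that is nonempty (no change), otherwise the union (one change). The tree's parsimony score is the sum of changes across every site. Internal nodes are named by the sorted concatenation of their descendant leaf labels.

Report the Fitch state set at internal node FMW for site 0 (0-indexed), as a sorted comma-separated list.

[col 0] MW: children M:{T}, W:{G} ∪→ {G,T}; cost 1
[col 0] FMW: children F:{C}, MW:{G,T} ∪→ {C,G,T}; cost 1
[col 0] FMQW: children FMW:{C,G,T}, Q:{T} ∩→ {T}; cost 0
[col 1] MW: children M:{A}, W:{T} ∪→ {A,T}; cost 1
[col 1] FMW: children F:{T}, MW:{A,T} ∩→ {T}; cost 0
[col 1] FMQW: children FMW:{T}, Q:{T} ∩→ {T}; cost 0
[col 2] MW: children M:{T}, W:{C} ∪→ {C,T}; cost 1
[col 2] FMW: children F:{G}, MW:{C,T} ∪→ {C,G,T}; cost 1
[col 2] FMQW: children FMW:{C,G,T}, Q:{A} ∪→ {A,C,G,T}; cost 1
[col 3] MW: children M:{C}, W:{T} ∪→ {C,T}; cost 1
[col 3] FMW: children F:{G}, MW:{C,T} ∪→ {C,G,T}; cost 1
[col 3] FMQW: children FMW:{C,G,T}, Q:{T} ∩→ {T}; cost 0
[col 4] MW: children M:{A}, W:{A} ∩→ {A}; cost 0
[col 4] FMW: children F:{G}, MW:{A} ∪→ {A,G}; cost 1
[col 4] FMQW: children FMW:{A,G}, Q:{T} ∪→ {A,G,T}; cost 1
per-site changes: [2, 1, 3, 2, 2]; total = 10

C,G,T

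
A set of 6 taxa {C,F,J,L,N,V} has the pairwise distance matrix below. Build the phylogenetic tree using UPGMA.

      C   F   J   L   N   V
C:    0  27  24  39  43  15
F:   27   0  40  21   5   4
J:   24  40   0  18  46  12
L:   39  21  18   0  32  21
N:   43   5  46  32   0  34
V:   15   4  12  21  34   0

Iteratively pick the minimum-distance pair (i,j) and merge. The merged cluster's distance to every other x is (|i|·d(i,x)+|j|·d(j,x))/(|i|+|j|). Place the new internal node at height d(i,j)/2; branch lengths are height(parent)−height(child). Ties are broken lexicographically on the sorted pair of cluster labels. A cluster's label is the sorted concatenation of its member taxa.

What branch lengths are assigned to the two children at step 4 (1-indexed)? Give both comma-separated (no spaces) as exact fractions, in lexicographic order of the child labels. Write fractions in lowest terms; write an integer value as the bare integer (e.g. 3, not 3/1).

85/6,53/12

1. join F+V (d=4) ⇒ FV; edges |F|=2, |V|=2
  updated: d(C,FV)=21, d(FV,J)=26, d(FV,L)=21, d(FV,N)=39/2
2. join J+L (d=18) ⇒ JL; edges |J|=9, |L|=9
  updated: d(C,JL)=63/2, d(FV,JL)=47/2, d(JL,N)=39
3. join FV+N (d=39/2) ⇒ FNV; edges |FV|=31/4, |N|=39/4
  updated: d(C,FNV)=85/3, d(FNV,JL)=86/3
4. join C+FNV (d=85/3) ⇒ CFNV; edges |C|=85/6, |FNV|=53/12
  updated: d(CFNV,JL)=235/8
5. join CFNV+JL (d=235/8) ⇒ CFJLNV; edges |CFNV|=25/48, |JL|=91/16
final tree: ((C:85/6,((F:2,V:2):31/4,N:39/4):53/12):25/48,(J:9,L:9):91/16)
total length: 1543/24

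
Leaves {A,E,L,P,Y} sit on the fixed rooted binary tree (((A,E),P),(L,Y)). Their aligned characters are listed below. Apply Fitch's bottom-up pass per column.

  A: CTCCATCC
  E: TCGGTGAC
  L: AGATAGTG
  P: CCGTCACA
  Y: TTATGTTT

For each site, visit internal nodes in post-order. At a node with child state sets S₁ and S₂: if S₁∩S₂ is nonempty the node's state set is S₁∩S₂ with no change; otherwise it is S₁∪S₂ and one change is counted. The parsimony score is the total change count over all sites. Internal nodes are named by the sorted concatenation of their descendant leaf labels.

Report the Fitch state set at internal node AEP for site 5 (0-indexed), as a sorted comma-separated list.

A,G,T

site 0, node AE: A={C} ∪ E={T} → {C,T} (+1)
site 0, node AEP: AE={C,T} ∩ P={C} → {C} (+0)
site 0, node LY: L={A} ∪ Y={T} → {A,T} (+1)
site 0, node AELPY: AEP={C} ∪ LY={A,T} → {A,C,T} (+1)
site 1, node AE: A={T} ∪ E={C} → {C,T} (+1)
site 1, node AEP: AE={C,T} ∩ P={C} → {C} (+0)
site 1, node LY: L={G} ∪ Y={T} → {G,T} (+1)
site 1, node AELPY: AEP={C} ∪ LY={G,T} → {C,G,T} (+1)
site 2, node AE: A={C} ∪ E={G} → {C,G} (+1)
site 2, node AEP: AE={C,G} ∩ P={G} → {G} (+0)
site 2, node LY: L={A} ∩ Y={A} → {A} (+0)
site 2, node AELPY: AEP={G} ∪ LY={A} → {A,G} (+1)
site 3, node AE: A={C} ∪ E={G} → {C,G} (+1)
site 3, node AEP: AE={C,G} ∪ P={T} → {C,G,T} (+1)
site 3, node LY: L={T} ∩ Y={T} → {T} (+0)
site 3, node AELPY: AEP={C,G,T} ∩ LY={T} → {T} (+0)
site 4, node AE: A={A} ∪ E={T} → {A,T} (+1)
site 4, node AEP: AE={A,T} ∪ P={C} → {A,C,T} (+1)
site 4, node LY: L={A} ∪ Y={G} → {A,G} (+1)
site 4, node AELPY: AEP={A,C,T} ∩ LY={A,G} → {A} (+0)
site 5, node AE: A={T} ∪ E={G} → {G,T} (+1)
site 5, node AEP: AE={G,T} ∪ P={A} → {A,G,T} (+1)
site 5, node LY: L={G} ∪ Y={T} → {G,T} (+1)
site 5, node AELPY: AEP={A,G,T} ∩ LY={G,T} → {G,T} (+0)
site 6, node AE: A={C} ∪ E={A} → {A,C} (+1)
site 6, node AEP: AE={A,C} ∩ P={C} → {C} (+0)
site 6, node LY: L={T} ∩ Y={T} → {T} (+0)
site 6, node AELPY: AEP={C} ∪ LY={T} → {C,T} (+1)
site 7, node AE: A={C} ∩ E={C} → {C} (+0)
site 7, node AEP: AE={C} ∪ P={A} → {A,C} (+1)
site 7, node LY: L={G} ∪ Y={T} → {G,T} (+1)
site 7, node AELPY: AEP={A,C} ∪ LY={G,T} → {A,C,G,T} (+1)
per-site changes: [3, 3, 2, 2, 3, 3, 2, 3]; total = 21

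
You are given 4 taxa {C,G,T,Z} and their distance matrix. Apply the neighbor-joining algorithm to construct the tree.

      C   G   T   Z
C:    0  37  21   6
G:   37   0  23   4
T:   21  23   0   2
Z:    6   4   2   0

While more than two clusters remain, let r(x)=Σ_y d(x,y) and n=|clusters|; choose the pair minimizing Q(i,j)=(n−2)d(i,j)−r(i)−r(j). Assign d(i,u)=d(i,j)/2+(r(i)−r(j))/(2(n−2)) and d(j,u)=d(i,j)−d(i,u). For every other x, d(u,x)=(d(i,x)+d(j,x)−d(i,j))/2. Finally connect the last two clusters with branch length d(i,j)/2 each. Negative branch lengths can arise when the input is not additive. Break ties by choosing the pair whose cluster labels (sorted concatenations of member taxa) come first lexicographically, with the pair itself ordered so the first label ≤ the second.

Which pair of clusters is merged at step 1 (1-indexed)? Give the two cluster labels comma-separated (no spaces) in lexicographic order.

C,T

step 1: merge (C,T) at d=21, Q=-68; branch lengths C→15, T→6; new cluster CT
  updated: d(CT,G)=39/2, d(CT,Z)=-13/2
step 2: merge (CT,G) at d=39/2, Q=-17; branch lengths CT→9/2, G→15; new cluster CGT
  updated: d(CGT,Z)=-11
step 3: merge (CGT,Z) at d=-11; branch lengths CGT→-11/2, Z→-11/2; new cluster CGTZ
final tree: (((C:15,T:6):9/2,G:15):-11/2,Z:-11/2)
total length: 59/2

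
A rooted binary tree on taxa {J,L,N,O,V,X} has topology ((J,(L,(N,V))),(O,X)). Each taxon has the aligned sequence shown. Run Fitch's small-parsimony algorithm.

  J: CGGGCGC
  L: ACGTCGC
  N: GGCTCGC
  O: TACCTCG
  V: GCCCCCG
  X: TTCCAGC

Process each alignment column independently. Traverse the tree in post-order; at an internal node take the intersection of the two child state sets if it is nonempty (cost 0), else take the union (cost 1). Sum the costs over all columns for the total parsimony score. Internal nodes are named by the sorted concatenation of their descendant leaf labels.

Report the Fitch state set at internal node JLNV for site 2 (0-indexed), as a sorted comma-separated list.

G

[col 0] NV: children N:{G}, V:{G} ∩→ {G}; cost 0
[col 0] LNV: children L:{A}, NV:{G} ∪→ {A,G}; cost 1
[col 0] JLNV: children J:{C}, LNV:{A,G} ∪→ {A,C,G}; cost 1
[col 0] OX: children O:{T}, X:{T} ∩→ {T}; cost 0
[col 0] JLNOVX: children JLNV:{A,C,G}, OX:{T} ∪→ {A,C,G,T}; cost 1
[col 1] NV: children N:{G}, V:{C} ∪→ {C,G}; cost 1
[col 1] LNV: children L:{C}, NV:{C,G} ∩→ {C}; cost 0
[col 1] JLNV: children J:{G}, LNV:{C} ∪→ {C,G}; cost 1
[col 1] OX: children O:{A}, X:{T} ∪→ {A,T}; cost 1
[col 1] JLNOVX: children JLNV:{C,G}, OX:{A,T} ∪→ {A,C,G,T}; cost 1
[col 2] NV: children N:{C}, V:{C} ∩→ {C}; cost 0
[col 2] LNV: children L:{G}, NV:{C} ∪→ {C,G}; cost 1
[col 2] JLNV: children J:{G}, LNV:{C,G} ∩→ {G}; cost 0
[col 2] OX: children O:{C}, X:{C} ∩→ {C}; cost 0
[col 2] JLNOVX: children JLNV:{G}, OX:{C} ∪→ {C,G}; cost 1
[col 3] NV: children N:{T}, V:{C} ∪→ {C,T}; cost 1
[col 3] LNV: children L:{T}, NV:{C,T} ∩→ {T}; cost 0
[col 3] JLNV: children J:{G}, LNV:{T} ∪→ {G,T}; cost 1
[col 3] OX: children O:{C}, X:{C} ∩→ {C}; cost 0
[col 3] JLNOVX: children JLNV:{G,T}, OX:{C} ∪→ {C,G,T}; cost 1
[col 4] NV: children N:{C}, V:{C} ∩→ {C}; cost 0
[col 4] LNV: children L:{C}, NV:{C} ∩→ {C}; cost 0
[col 4] JLNV: children J:{C}, LNV:{C} ∩→ {C}; cost 0
[col 4] OX: children O:{T}, X:{A} ∪→ {A,T}; cost 1
[col 4] JLNOVX: children JLNV:{C}, OX:{A,T} ∪→ {A,C,T}; cost 1
[col 5] NV: children N:{G}, V:{C} ∪→ {C,G}; cost 1
[col 5] LNV: children L:{G}, NV:{C,G} ∩→ {G}; cost 0
[col 5] JLNV: children J:{G}, LNV:{G} ∩→ {G}; cost 0
[col 5] OX: children O:{C}, X:{G} ∪→ {C,G}; cost 1
[col 5] JLNOVX: children JLNV:{G}, OX:{C,G} ∩→ {G}; cost 0
[col 6] NV: children N:{C}, V:{G} ∪→ {C,G}; cost 1
[col 6] LNV: children L:{C}, NV:{C,G} ∩→ {C}; cost 0
[col 6] JLNV: children J:{C}, LNV:{C} ∩→ {C}; cost 0
[col 6] OX: children O:{G}, X:{C} ∪→ {C,G}; cost 1
[col 6] JLNOVX: children JLNV:{C}, OX:{C,G} ∩→ {C}; cost 0
per-site changes: [3, 4, 2, 3, 2, 2, 2]; total = 18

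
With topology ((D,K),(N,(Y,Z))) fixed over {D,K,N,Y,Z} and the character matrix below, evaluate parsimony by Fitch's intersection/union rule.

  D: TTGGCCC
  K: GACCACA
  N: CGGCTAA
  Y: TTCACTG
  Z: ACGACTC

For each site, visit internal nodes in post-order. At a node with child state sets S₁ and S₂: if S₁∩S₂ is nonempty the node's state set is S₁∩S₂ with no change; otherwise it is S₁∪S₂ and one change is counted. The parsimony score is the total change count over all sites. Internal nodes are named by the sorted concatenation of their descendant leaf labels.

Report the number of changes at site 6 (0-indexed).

3

DK@0: {T} ∪ {G} = {G,T} (union, +1)
YZ@0: {T} ∪ {A} = {A,T} (union, +1)
NYZ@0: {C} ∪ {A,T} = {A,C,T} (union, +1)
DKNYZ@0: {G,T} ∩ {A,C,T} = {T} (intersection, +0)
DK@1: {T} ∪ {A} = {A,T} (union, +1)
YZ@1: {T} ∪ {C} = {C,T} (union, +1)
NYZ@1: {G} ∪ {C,T} = {C,G,T} (union, +1)
DKNYZ@1: {A,T} ∩ {C,G,T} = {T} (intersection, +0)
DK@2: {G} ∪ {C} = {C,G} (union, +1)
YZ@2: {C} ∪ {G} = {C,G} (union, +1)
NYZ@2: {G} ∩ {C,G} = {G} (intersection, +0)
DKNYZ@2: {C,G} ∩ {G} = {G} (intersection, +0)
DK@3: {G} ∪ {C} = {C,G} (union, +1)
YZ@3: {A} ∩ {A} = {A} (intersection, +0)
NYZ@3: {C} ∪ {A} = {A,C} (union, +1)
DKNYZ@3: {C,G} ∩ {A,C} = {C} (intersection, +0)
DK@4: {C} ∪ {A} = {A,C} (union, +1)
YZ@4: {C} ∩ {C} = {C} (intersection, +0)
NYZ@4: {T} ∪ {C} = {C,T} (union, +1)
DKNYZ@4: {A,C} ∩ {C,T} = {C} (intersection, +0)
DK@5: {C} ∩ {C} = {C} (intersection, +0)
YZ@5: {T} ∩ {T} = {T} (intersection, +0)
NYZ@5: {A} ∪ {T} = {A,T} (union, +1)
DKNYZ@5: {C} ∪ {A,T} = {A,C,T} (union, +1)
DK@6: {C} ∪ {A} = {A,C} (union, +1)
YZ@6: {G} ∪ {C} = {C,G} (union, +1)
NYZ@6: {A} ∪ {C,G} = {A,C,G} (union, +1)
DKNYZ@6: {A,C} ∩ {A,C,G} = {A,C} (intersection, +0)
per-site changes: [3, 3, 2, 2, 2, 2, 3]; total = 17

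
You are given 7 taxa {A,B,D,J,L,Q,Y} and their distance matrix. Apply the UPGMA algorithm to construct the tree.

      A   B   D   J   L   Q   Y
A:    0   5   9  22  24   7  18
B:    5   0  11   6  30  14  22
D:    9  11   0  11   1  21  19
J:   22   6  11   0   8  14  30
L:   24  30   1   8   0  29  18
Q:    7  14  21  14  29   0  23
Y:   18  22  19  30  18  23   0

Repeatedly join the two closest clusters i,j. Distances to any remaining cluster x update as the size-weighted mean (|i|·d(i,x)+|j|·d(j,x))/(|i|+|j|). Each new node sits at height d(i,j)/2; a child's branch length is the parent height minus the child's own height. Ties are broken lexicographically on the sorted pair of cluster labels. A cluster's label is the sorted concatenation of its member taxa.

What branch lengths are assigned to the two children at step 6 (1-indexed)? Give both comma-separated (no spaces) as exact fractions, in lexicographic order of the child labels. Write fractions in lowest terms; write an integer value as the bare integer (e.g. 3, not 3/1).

29/18,65/6

iteration 1: select D,L (d=1); attach at lengths (1/2, 1/2); label the merged cluster DL
  updated: d(A,DL)=33/2, d(B,DL)=41/2, d(DL,J)=19/2, d(DL,Q)=25, d(DL,Y)=37/2
iteration 2: select A,B (d=5); attach at lengths (5/2, 5/2); label the merged cluster AB
  updated: d(AB,DL)=37/2, d(AB,J)=14, d(AB,Q)=21/2, d(AB,Y)=20
iteration 3: select DL,J (d=19/2); attach at lengths (17/4, 19/4); label the merged cluster DJL
  updated: d(AB,DJL)=17, d(DJL,Q)=64/3, d(DJL,Y)=67/3
iteration 4: select AB,Q (d=21/2); attach at lengths (11/4, 21/4); label the merged cluster ABQ
  updated: d(ABQ,DJL)=166/9, d(ABQ,Y)=21
iteration 5: select ABQ,DJL (d=166/9); attach at lengths (143/36, 161/36); label the merged cluster ABDJLQ
  updated: d(ABDJLQ,Y)=65/3
iteration 6: select ABDJLQ,Y (d=65/3); attach at lengths (29/18, 65/6); label the merged cluster ABDJLQY
final tree: ((((A:5/2,B:5/2):11/4,Q:21/4):143/36,((D:1/2,L:1/2):17/4,J:19/4):161/36):29/18,Y:65/6)
total length: 395/9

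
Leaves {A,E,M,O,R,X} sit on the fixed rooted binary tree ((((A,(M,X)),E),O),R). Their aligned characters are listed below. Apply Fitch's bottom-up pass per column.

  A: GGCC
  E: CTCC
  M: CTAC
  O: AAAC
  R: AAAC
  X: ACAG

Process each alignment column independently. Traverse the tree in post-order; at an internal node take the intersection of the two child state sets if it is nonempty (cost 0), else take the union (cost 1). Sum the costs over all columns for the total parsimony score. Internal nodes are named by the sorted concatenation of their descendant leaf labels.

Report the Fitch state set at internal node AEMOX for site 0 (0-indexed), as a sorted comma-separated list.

site 0, node MX: M={C} ∪ X={A} → {A,C} (+1)
site 0, node AMX: A={G} ∪ MX={A,C} → {A,C,G} (+1)
site 0, node AEMX: AMX={A,C,G} ∩ E={C} → {C} (+0)
site 0, node AEMOX: AEMX={C} ∪ O={A} → {A,C} (+1)
site 0, node AEMORX: AEMOX={A,C} ∩ R={A} → {A} (+0)
site 1, node MX: M={T} ∪ X={C} → {C,T} (+1)
site 1, node AMX: A={G} ∪ MX={C,T} → {C,G,T} (+1)
site 1, node AEMX: AMX={C,G,T} ∩ E={T} → {T} (+0)
site 1, node AEMOX: AEMX={T} ∪ O={A} → {A,T} (+1)
site 1, node AEMORX: AEMOX={A,T} ∩ R={A} → {A} (+0)
site 2, node MX: M={A} ∩ X={A} → {A} (+0)
site 2, node AMX: A={C} ∪ MX={A} → {A,C} (+1)
site 2, node AEMX: AMX={A,C} ∩ E={C} → {C} (+0)
site 2, node AEMOX: AEMX={C} ∪ O={A} → {A,C} (+1)
site 2, node AEMORX: AEMOX={A,C} ∩ R={A} → {A} (+0)
site 3, node MX: M={C} ∪ X={G} → {C,G} (+1)
site 3, node AMX: A={C} ∩ MX={C,G} → {C} (+0)
site 3, node AEMX: AMX={C} ∩ E={C} → {C} (+0)
site 3, node AEMOX: AEMX={C} ∩ O={C} → {C} (+0)
site 3, node AEMORX: AEMOX={C} ∩ R={C} → {C} (+0)
per-site changes: [3, 3, 2, 1]; total = 9

A,C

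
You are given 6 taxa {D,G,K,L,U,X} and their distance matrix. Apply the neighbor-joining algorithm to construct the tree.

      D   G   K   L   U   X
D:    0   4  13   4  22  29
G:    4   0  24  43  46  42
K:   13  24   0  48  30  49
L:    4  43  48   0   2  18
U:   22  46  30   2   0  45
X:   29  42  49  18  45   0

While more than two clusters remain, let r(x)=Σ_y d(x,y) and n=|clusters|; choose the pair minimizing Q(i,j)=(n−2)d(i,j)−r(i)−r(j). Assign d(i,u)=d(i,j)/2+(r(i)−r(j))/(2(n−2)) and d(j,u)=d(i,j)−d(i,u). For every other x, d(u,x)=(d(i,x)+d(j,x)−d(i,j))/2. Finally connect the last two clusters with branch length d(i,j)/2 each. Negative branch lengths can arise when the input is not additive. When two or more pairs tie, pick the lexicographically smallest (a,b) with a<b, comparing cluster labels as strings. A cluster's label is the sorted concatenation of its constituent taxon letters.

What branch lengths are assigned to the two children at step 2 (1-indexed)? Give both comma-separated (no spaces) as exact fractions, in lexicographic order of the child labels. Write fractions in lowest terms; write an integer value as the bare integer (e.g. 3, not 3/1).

step 1: merge (L,U) at d=2, Q=-252; branch lengths L→-11/4, U→19/4; new cluster LU
  updated: d(D,LU)=12, d(G,LU)=87/2, d(K,LU)=38, d(LU,X)=61/2
step 2: merge (LU,X) at d=61/2, Q=-183; branch lengths LU→65/6, X→59/3; new cluster LUX
  updated: d(D,LUX)=21/4, d(G,LUX)=55/2, d(K,LUX)=113/4
step 3: merge (D,LUX) at d=21/4, Q=-291/4; branch lengths D→-113/16, LUX→197/16; new cluster DLUX
  updated: d(DLUX,G)=105/8, d(DLUX,K)=18
step 4: merge (DLUX,G) at d=105/8, Q=-441/8; branch lengths DLUX→57/16, G→153/16; new cluster DGLUX
  updated: d(DGLUX,K)=231/16
step 5: merge (DGLUX,K) at d=231/16; branch lengths DGLUX→231/32, K→231/32; new cluster DGKLUX
final tree: (((D:-113/16,((L:-11/4,U:19/4):65/6,X:59/3):197/16):57/16,G:153/16):231/32,K:231/32)
total length: 1045/16

65/6,59/3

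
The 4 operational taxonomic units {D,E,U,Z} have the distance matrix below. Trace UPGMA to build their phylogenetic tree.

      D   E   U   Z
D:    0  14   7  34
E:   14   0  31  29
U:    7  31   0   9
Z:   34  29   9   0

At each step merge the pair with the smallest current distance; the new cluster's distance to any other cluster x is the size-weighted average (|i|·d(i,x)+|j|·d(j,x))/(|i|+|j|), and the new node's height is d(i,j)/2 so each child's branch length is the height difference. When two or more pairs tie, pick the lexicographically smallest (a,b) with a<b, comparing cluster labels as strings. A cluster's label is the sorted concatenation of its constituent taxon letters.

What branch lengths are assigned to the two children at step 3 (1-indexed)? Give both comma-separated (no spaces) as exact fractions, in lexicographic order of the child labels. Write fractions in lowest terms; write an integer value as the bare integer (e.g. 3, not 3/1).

19/12,37/3

1. join D+U (d=7) ⇒ DU; edges |D|=7/2, |U|=7/2
  updated: d(DU,E)=45/2, d(DU,Z)=43/2
2. join DU+Z (d=43/2) ⇒ DUZ; edges |DU|=29/4, |Z|=43/4
  updated: d(DUZ,E)=74/3
3. join DUZ+E (d=74/3) ⇒ DEUZ; edges |DUZ|=19/12, |E|=37/3
final tree: (((D:7/2,U:7/2):29/4,Z:43/4):19/12,E:37/3)
total length: 467/12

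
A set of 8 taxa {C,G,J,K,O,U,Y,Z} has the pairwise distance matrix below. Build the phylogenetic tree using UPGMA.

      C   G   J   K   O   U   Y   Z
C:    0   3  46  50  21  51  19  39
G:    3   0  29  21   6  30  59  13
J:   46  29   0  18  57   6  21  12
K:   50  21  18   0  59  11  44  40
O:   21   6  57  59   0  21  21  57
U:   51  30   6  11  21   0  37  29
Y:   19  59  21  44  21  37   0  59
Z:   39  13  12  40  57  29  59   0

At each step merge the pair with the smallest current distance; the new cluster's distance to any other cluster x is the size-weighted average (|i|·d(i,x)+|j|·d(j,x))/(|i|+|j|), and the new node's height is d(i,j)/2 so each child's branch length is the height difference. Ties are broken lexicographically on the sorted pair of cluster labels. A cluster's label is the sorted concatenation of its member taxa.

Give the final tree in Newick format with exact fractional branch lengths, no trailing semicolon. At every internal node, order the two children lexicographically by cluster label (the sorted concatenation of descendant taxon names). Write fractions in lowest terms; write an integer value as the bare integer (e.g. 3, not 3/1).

step 1: merge (C,G) at d=3; branch lengths C→3/2, G→3/2; new cluster CG
  updated: d(CG,J)=75/2, d(CG,K)=71/2, d(CG,O)=27/2, d(CG,U)=81/2, d(CG,Y)=39, d(CG,Z)=26
step 2: merge (J,U) at d=6; branch lengths J→3, U→3; new cluster JU
  updated: d(CG,JU)=39, d(JU,K)=29/2, d(JU,O)=39, d(JU,Y)=29, d(JU,Z)=41/2
step 3: merge (CG,O) at d=27/2; branch lengths CG→21/4, O→27/4; new cluster CGO
  updated: d(CGO,JU)=39, d(CGO,K)=130/3, d(CGO,Y)=33, d(CGO,Z)=109/3
step 4: merge (JU,K) at d=29/2; branch lengths JU→17/4, K→29/4; new cluster JKU
  updated: d(CGO,JKU)=364/9, d(JKU,Y)=34, d(JKU,Z)=27
step 5: merge (JKU,Z) at d=27; branch lengths JKU→25/4, Z→27/2; new cluster JKUZ
  updated: d(CGO,JKUZ)=473/12, d(JKUZ,Y)=161/4
step 6: merge (CGO,Y) at d=33; branch lengths CGO→39/4, Y→33/2; new cluster CGOY
  updated: d(CGOY,JKUZ)=317/8
step 7: merge (CGOY,JKUZ) at d=317/8; branch lengths CGOY→53/16, JKUZ→101/16; new cluster CGJKOUYZ
final tree: ((((C:3/2,G:3/2):21/4,O:27/4):39/4,Y:33/2):53/16,(((J:3,U:3):17/4,K:29/4):25/4,Z:27/2):101/16)
total length: 705/8

((((C:3/2,G:3/2):21/4,O:27/4):39/4,Y:33/2):53/16,(((J:3,U:3):17/4,K:29/4):25/4,Z:27/2):101/16)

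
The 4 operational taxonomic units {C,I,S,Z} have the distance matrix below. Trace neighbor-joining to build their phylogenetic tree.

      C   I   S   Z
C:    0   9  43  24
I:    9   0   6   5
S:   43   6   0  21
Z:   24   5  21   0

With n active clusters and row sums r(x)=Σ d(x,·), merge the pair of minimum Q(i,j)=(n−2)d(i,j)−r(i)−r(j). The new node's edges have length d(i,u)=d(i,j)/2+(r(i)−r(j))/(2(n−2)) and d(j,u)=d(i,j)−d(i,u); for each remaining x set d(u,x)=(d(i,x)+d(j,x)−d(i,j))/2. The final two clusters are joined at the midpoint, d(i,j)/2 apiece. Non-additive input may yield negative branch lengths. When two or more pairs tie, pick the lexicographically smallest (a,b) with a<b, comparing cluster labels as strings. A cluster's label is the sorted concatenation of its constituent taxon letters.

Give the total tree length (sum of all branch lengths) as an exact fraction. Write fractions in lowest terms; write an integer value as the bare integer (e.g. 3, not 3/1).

iteration 1: select C,I (d=9, Q=-78); attach at lengths (37/2, -19/2); label the merged cluster CI
  updated: d(CI,S)=20, d(CI,Z)=10
iteration 2: select CI,S (d=20, Q=-51); attach at lengths (9/2, 31/2); label the merged cluster CIS
  updated: d(CIS,Z)=11/2
iteration 3: select CIS,Z (d=11/2); attach at lengths (11/4, 11/4); label the merged cluster CISZ
final tree: (((C:37/2,I:-19/2):9/2,S:31/2):11/4,Z:11/4)
total length: 69/2

69/2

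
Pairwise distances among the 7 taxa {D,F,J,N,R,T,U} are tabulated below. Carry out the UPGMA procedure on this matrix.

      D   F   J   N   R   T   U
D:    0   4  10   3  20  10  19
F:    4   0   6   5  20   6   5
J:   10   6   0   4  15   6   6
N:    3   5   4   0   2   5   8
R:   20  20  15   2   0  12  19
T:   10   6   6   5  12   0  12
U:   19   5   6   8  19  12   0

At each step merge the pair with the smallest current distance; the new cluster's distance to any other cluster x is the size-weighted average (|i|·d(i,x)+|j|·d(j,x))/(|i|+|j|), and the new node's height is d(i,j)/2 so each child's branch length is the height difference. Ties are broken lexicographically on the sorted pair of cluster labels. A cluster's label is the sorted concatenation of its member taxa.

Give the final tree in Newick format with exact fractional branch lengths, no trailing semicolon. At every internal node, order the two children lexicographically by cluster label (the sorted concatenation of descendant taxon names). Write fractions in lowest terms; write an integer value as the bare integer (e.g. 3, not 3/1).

step 1: merge (N,R) at d=2; branch lengths N→1, R→1; new cluster NR
  updated: d(D,NR)=23/2, d(F,NR)=25/2, d(J,NR)=19/2, d(NR,T)=17/2, d(NR,U)=27/2
step 2: merge (D,F) at d=4; branch lengths D→2, F→2; new cluster DF
  updated: d(DF,J)=8, d(DF,NR)=12, d(DF,T)=8, d(DF,U)=12
step 3: merge (J,T) at d=6; branch lengths J→3, T→3; new cluster JT
  updated: d(DF,JT)=8, d(JT,NR)=9, d(JT,U)=9
step 4: merge (DF,JT) at d=8; branch lengths DF→2, JT→1; new cluster DFJT
  updated: d(DFJT,NR)=21/2, d(DFJT,U)=21/2
step 5: merge (DFJT,NR) at d=21/2; branch lengths DFJT→5/4, NR→17/4; new cluster DFJNRT
  updated: d(DFJNRT,U)=23/2
step 6: merge (DFJNRT,U) at d=23/2; branch lengths DFJNRT→1/2, U→23/4; new cluster DFJNRTU
final tree: ((((D:2,F:2):2,(J:3,T:3):1):5/4,(N:1,R:1):17/4):1/2,U:23/4)
total length: 107/4

((((D:2,F:2):2,(J:3,T:3):1):5/4,(N:1,R:1):17/4):1/2,U:23/4)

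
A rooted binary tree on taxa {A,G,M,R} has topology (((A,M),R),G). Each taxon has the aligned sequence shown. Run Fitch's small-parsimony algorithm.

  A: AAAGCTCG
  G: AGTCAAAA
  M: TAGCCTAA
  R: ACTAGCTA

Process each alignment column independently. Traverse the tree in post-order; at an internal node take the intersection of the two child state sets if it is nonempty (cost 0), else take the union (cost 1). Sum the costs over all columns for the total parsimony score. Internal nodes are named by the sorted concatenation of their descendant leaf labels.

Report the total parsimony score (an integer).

14

site 0, node AM: A={A} ∪ M={T} → {A,T} (+1)
site 0, node AMR: AM={A,T} ∩ R={A} → {A} (+0)
site 0, node AGMR: AMR={A} ∩ G={A} → {A} (+0)
site 1, node AM: A={A} ∩ M={A} → {A} (+0)
site 1, node AMR: AM={A} ∪ R={C} → {A,C} (+1)
site 1, node AGMR: AMR={A,C} ∪ G={G} → {A,C,G} (+1)
site 2, node AM: A={A} ∪ M={G} → {A,G} (+1)
site 2, node AMR: AM={A,G} ∪ R={T} → {A,G,T} (+1)
site 2, node AGMR: AMR={A,G,T} ∩ G={T} → {T} (+0)
site 3, node AM: A={G} ∪ M={C} → {C,G} (+1)
site 3, node AMR: AM={C,G} ∪ R={A} → {A,C,G} (+1)
site 3, node AGMR: AMR={A,C,G} ∩ G={C} → {C} (+0)
site 4, node AM: A={C} ∩ M={C} → {C} (+0)
site 4, node AMR: AM={C} ∪ R={G} → {C,G} (+1)
site 4, node AGMR: AMR={C,G} ∪ G={A} → {A,C,G} (+1)
site 5, node AM: A={T} ∩ M={T} → {T} (+0)
site 5, node AMR: AM={T} ∪ R={C} → {C,T} (+1)
site 5, node AGMR: AMR={C,T} ∪ G={A} → {A,C,T} (+1)
site 6, node AM: A={C} ∪ M={A} → {A,C} (+1)
site 6, node AMR: AM={A,C} ∪ R={T} → {A,C,T} (+1)
site 6, node AGMR: AMR={A,C,T} ∩ G={A} → {A} (+0)
site 7, node AM: A={G} ∪ M={A} → {A,G} (+1)
site 7, node AMR: AM={A,G} ∩ R={A} → {A} (+0)
site 7, node AGMR: AMR={A} ∩ G={A} → {A} (+0)
per-site changes: [1, 2, 2, 2, 2, 2, 2, 1]; total = 14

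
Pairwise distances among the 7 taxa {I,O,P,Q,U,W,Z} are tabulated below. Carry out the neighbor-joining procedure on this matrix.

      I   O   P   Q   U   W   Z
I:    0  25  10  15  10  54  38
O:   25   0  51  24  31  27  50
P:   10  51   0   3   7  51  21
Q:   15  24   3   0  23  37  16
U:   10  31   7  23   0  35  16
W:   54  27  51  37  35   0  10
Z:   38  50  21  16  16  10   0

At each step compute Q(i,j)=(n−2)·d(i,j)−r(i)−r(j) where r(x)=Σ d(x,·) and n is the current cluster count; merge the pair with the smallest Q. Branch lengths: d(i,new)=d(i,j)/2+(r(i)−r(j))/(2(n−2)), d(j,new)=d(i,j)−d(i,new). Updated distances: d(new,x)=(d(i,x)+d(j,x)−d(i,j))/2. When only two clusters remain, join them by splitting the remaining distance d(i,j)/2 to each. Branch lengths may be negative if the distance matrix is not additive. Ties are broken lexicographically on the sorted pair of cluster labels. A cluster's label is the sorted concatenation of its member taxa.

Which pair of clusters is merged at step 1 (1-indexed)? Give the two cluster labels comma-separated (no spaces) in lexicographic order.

W,Z

iteration 1: select W,Z (d=10, Q=-315); attach at lengths (113/10, -13/10); label the merged cluster WZ
  updated: d(I,WZ)=41, d(O,WZ)=67/2, d(P,WZ)=31, d(Q,WZ)=43/2, d(U,WZ)=41/2
iteration 2: select O,WZ (d=67/2, Q=-178); attach at lengths (151/8, 117/8); label the merged cluster OWZ
  updated: d(I,OWZ)=65/4, d(OWZ,P)=97/4, d(OWZ,Q)=6, d(OWZ,U)=9
iteration 3: select OWZ,Q (d=6, Q=-169/2); attach at lengths (53/12, 19/12); label the merged cluster OQWZ
  updated: d(I,OQWZ)=101/8, d(OQWZ,P)=85/8, d(OQWZ,U)=13
iteration 4: select I,OQWZ (d=101/8, Q=-349/8); attach at lengths (173/32, 231/32); label the merged cluster IOQWZ
  updated: d(IOQWZ,P)=4, d(IOQWZ,U)=83/16
iteration 5: select IOQWZ,P (d=4, Q=-259/16); attach at lengths (35/32, 93/32); label the merged cluster IOPQWZ
  updated: d(IOPQWZ,U)=131/32
iteration 6: select IOPQWZ,U (d=131/32); attach at lengths (131/64, 131/64); label the merged cluster IOPQUWZ
final tree: (((I:173/32,((O:151/8,(W:113/10,Z:-13/10):117/8):53/12,Q:19/12):231/32):35/32,P:93/32):131/64,U:131/64)
total length: 2247/32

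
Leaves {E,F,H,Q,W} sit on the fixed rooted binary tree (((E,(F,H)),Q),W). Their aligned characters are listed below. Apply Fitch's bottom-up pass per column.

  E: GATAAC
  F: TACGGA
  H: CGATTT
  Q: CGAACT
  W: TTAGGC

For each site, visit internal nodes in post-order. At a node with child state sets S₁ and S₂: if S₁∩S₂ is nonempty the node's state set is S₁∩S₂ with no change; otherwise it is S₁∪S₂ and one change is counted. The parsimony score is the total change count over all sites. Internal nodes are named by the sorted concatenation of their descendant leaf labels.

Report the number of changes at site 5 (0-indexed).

3

site 0, node FH: F={T} ∪ H={C} → {C,T} (+1)
site 0, node EFH: E={G} ∪ FH={C,T} → {C,G,T} (+1)
site 0, node EFHQ: EFH={C,G,T} ∩ Q={C} → {C} (+0)
site 0, node EFHQW: EFHQ={C} ∪ W={T} → {C,T} (+1)
site 1, node FH: F={A} ∪ H={G} → {A,G} (+1)
site 1, node EFH: E={A} ∩ FH={A,G} → {A} (+0)
site 1, node EFHQ: EFH={A} ∪ Q={G} → {A,G} (+1)
site 1, node EFHQW: EFHQ={A,G} ∪ W={T} → {A,G,T} (+1)
site 2, node FH: F={C} ∪ H={A} → {A,C} (+1)
site 2, node EFH: E={T} ∪ FH={A,C} → {A,C,T} (+1)
site 2, node EFHQ: EFH={A,C,T} ∩ Q={A} → {A} (+0)
site 2, node EFHQW: EFHQ={A} ∩ W={A} → {A} (+0)
site 3, node FH: F={G} ∪ H={T} → {G,T} (+1)
site 3, node EFH: E={A} ∪ FH={G,T} → {A,G,T} (+1)
site 3, node EFHQ: EFH={A,G,T} ∩ Q={A} → {A} (+0)
site 3, node EFHQW: EFHQ={A} ∪ W={G} → {A,G} (+1)
site 4, node FH: F={G} ∪ H={T} → {G,T} (+1)
site 4, node EFH: E={A} ∪ FH={G,T} → {A,G,T} (+1)
site 4, node EFHQ: EFH={A,G,T} ∪ Q={C} → {A,C,G,T} (+1)
site 4, node EFHQW: EFHQ={A,C,G,T} ∩ W={G} → {G} (+0)
site 5, node FH: F={A} ∪ H={T} → {A,T} (+1)
site 5, node EFH: E={C} ∪ FH={A,T} → {A,C,T} (+1)
site 5, node EFHQ: EFH={A,C,T} ∩ Q={T} → {T} (+0)
site 5, node EFHQW: EFHQ={T} ∪ W={C} → {C,T} (+1)
per-site changes: [3, 3, 2, 3, 3, 3]; total = 17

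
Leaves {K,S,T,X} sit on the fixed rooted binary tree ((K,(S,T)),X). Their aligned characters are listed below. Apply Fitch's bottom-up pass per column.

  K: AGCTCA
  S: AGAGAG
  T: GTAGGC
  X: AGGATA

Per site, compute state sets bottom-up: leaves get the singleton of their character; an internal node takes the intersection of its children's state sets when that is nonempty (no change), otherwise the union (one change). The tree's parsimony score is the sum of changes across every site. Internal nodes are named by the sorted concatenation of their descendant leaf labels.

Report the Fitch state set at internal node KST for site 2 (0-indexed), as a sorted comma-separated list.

A,C

site 0, node ST: S={A} ∪ T={G} → {A,G} (+1)
site 0, node KST: K={A} ∩ ST={A,G} → {A} (+0)
site 0, node KSTX: KST={A} ∩ X={A} → {A} (+0)
site 1, node ST: S={G} ∪ T={T} → {G,T} (+1)
site 1, node KST: K={G} ∩ ST={G,T} → {G} (+0)
site 1, node KSTX: KST={G} ∩ X={G} → {G} (+0)
site 2, node ST: S={A} ∩ T={A} → {A} (+0)
site 2, node KST: K={C} ∪ ST={A} → {A,C} (+1)
site 2, node KSTX: KST={A,C} ∪ X={G} → {A,C,G} (+1)
site 3, node ST: S={G} ∩ T={G} → {G} (+0)
site 3, node KST: K={T} ∪ ST={G} → {G,T} (+1)
site 3, node KSTX: KST={G,T} ∪ X={A} → {A,G,T} (+1)
site 4, node ST: S={A} ∪ T={G} → {A,G} (+1)
site 4, node KST: K={C} ∪ ST={A,G} → {A,C,G} (+1)
site 4, node KSTX: KST={A,C,G} ∪ X={T} → {A,C,G,T} (+1)
site 5, node ST: S={G} ∪ T={C} → {C,G} (+1)
site 5, node KST: K={A} ∪ ST={C,G} → {A,C,G} (+1)
site 5, node KSTX: KST={A,C,G} ∩ X={A} → {A} (+0)
per-site changes: [1, 1, 2, 2, 3, 2]; total = 11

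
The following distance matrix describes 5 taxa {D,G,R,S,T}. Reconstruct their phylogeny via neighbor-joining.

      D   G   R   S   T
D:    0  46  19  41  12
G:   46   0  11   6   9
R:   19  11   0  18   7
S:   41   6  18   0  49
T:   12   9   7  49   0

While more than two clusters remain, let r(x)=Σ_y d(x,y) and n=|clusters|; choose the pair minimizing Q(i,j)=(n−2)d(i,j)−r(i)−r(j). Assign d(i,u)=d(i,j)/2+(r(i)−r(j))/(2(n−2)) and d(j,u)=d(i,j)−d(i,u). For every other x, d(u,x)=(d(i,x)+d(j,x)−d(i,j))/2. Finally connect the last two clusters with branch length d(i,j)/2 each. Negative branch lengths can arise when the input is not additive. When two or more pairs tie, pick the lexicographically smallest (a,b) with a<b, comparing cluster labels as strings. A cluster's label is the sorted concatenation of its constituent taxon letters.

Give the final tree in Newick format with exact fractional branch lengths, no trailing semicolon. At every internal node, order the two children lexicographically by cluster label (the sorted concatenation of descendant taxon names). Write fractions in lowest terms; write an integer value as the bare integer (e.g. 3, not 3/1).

step 1: merge (G,S) at d=6, Q=-168; branch lengths G→-4, S→10; new cluster GS
  updated: d(D,GS)=81/2, d(GS,R)=23/2, d(GS,T)=26
step 2: merge (D,T) at d=12, Q=-185/2; branch lengths D→101/8, T→-5/8; new cluster DT
  updated: d(DT,GS)=109/4, d(DT,R)=7
step 3: merge (DT,GS) at d=109/4, Q=-183/4; branch lengths DT→91/8, GS→127/8; new cluster DGST
  updated: d(DGST,R)=-35/8
step 4: merge (DGST,R) at d=-35/8; branch lengths DGST→-35/16, R→-35/16; new cluster DGRST
final tree: (((D:101/8,T:-5/8):91/8,(G:-4,S:10):127/8):-35/16,R:-35/16)
total length: 327/8

(((D:101/8,T:-5/8):91/8,(G:-4,S:10):127/8):-35/16,R:-35/16)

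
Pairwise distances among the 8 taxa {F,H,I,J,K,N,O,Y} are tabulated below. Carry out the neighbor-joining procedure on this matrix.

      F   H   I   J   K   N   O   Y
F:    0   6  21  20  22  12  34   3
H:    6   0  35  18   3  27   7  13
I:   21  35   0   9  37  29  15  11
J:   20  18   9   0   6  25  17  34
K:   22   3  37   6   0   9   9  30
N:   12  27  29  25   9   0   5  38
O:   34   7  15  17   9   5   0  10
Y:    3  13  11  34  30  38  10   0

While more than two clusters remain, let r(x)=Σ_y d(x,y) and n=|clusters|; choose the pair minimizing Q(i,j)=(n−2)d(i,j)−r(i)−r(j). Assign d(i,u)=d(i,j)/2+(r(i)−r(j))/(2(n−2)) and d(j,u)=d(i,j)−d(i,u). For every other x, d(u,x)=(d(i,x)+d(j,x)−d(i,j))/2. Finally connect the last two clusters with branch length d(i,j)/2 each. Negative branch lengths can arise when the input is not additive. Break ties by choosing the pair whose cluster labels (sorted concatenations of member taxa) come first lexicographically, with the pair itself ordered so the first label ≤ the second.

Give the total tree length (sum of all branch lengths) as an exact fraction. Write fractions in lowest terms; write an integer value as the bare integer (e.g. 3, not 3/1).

787/16

iteration 1: select F,Y (d=3, Q=-239); attach at lengths (-1/4, 13/4); label the merged cluster FY
  updated: d(FY,H)=8, d(FY,I)=29/2, d(FY,J)=51/2, d(FY,K)=49/2, d(FY,N)=47/2, d(FY,O)=41/2
iteration 2: select I,J (d=9, Q=-195); attach at lengths (42/5, 3/5); label the merged cluster IJ
  updated: d(FY,IJ)=31/2, d(H,IJ)=22, d(IJ,K)=17, d(IJ,N)=45/2, d(IJ,O)=23/2
iteration 3: select FY,H (d=8, Q=-127); attach at lengths (57/8, 7/8); label the merged cluster FHY
  updated: d(FHY,IJ)=59/4, d(FHY,K)=39/4, d(FHY,N)=85/4, d(FHY,O)=39/4
iteration 4: select N,O (d=5, Q=-78); attach at lengths (25/4, -5/4); label the merged cluster NO
  updated: d(FHY,NO)=13, d(IJ,NO)=29/2, d(K,NO)=13/2
iteration 5: select FHY,IJ (d=59/4, Q=-217/4); attach at lengths (83/16, 153/16); label the merged cluster FHIJY
  updated: d(FHIJY,K)=6, d(FHIJY,NO)=51/8
iteration 6: select FHIJY,K (d=6, Q=-151/8); attach at lengths (47/16, 49/16); label the merged cluster FHIJKY
  updated: d(FHIJKY,NO)=55/16
iteration 7: select FHIJKY,NO (d=55/16); attach at lengths (55/32, 55/32); label the merged cluster FHIJKNOY
final tree: (((((F:-1/4,Y:13/4):57/8,H:7/8):83/16,(I:42/5,J:3/5):153/16):47/16,K:49/16):55/32,(N:25/4,O:-5/4):55/32)
total length: 787/16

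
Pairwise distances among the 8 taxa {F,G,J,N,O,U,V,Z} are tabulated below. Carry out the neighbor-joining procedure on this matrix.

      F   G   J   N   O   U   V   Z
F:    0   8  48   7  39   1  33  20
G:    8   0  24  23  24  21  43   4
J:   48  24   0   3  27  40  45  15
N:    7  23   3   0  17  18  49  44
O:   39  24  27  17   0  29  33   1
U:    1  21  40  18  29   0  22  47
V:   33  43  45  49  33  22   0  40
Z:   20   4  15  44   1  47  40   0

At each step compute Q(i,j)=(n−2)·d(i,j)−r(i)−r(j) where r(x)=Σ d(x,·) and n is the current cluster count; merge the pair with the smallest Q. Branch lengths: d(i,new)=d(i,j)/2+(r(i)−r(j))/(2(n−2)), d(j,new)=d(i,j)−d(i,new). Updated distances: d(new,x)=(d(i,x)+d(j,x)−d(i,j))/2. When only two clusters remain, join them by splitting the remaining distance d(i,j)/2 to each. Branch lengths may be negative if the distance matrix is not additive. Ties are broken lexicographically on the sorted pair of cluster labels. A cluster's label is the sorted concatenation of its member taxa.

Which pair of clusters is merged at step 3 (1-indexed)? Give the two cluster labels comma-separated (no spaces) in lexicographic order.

1. join J+N (d=3, Q=-345) ⇒ JN; edges |J|=59/12, |N|=-23/12
  updated: d(F,JN)=26, d(G,JN)=22, d(JN,O)=41/2, d(JN,U)=55/2, d(JN,V)=91/2, d(JN,Z)=28
2. join O+Z (d=1, Q=-563/2) ⇒ OZ; edges |O|=23/20, |Z|=-3/20
  updated: d(F,OZ)=29, d(G,OZ)=27/2, d(JN,OZ)=95/4, d(OZ,U)=75/2, d(OZ,V)=36
3. join F+U (d=1, Q=-202) ⇒ FU; edges |F|=-1, |U|=2
  updated: d(FU,G)=14, d(FU,JN)=105/4, d(FU,OZ)=131/4, d(FU,V)=27
4. join FU+V (d=27, Q=-341/2) ⇒ FUV; edges |FU|=59/12, |V|=265/12
  updated: d(FUV,G)=15, d(FUV,JN)=179/8, d(FUV,OZ)=167/8
5. join FUV+JN (d=179/8, Q=-653/8) ⇒ FJNUV; edges |FUV|=279/32, |JN|=437/32
  updated: d(FJNUV,G)=117/16, d(FJNUV,OZ)=89/8
6. join FJNUV+G (d=117/16, Q=-511/16) ⇒ FGJNUV; edges |FJNUV|=79/32, |G|=155/32
  updated: d(FGJNUV,OZ)=277/32
7. join FGJNUV+OZ (d=277/32) ⇒ FGJNOUVZ; edges |FGJNUV|=277/64, |OZ|=277/64
final tree: (((((F:-1,U:2):59/12,V:265/12):279/32,(J:59/12,N:-23/12):437/32):79/32,G:155/32):277/64,(O:23/20,Z:-3/20):277/64)
total length: 2251/32

F,U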